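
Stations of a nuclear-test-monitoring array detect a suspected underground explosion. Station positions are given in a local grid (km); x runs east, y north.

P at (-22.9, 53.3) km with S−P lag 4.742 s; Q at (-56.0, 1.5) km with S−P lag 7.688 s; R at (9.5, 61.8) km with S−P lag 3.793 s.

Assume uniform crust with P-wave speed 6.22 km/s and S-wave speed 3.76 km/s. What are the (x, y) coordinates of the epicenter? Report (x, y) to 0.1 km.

(12.9, 25.9)

Distance from S−P lag: d = Δt · v_P v_S / (v_P − v_S) = Δt · (6.22·3.76)/(6.22−3.76) ≈ 9.5070·Δt.
So d_P = 45.08, d_Q = 73.09, d_R = 36.06 km.
Circle about each station: (x + 22.9)² + (y − 53.3)² = 45.08²; (x + 56.0)² + (y − 1.5)² = 73.09²; (x − 9.5)² + (y − 61.8)² = 36.06².
Subtracting the P equation from the Q and R equations removes the quadratic terms:
-66.2 x − 103.6 y = -3536.99
64.8 x + 17.0 y = 1276.07
Solving the 2×2 system: x ≈ 12.9, y ≈ 25.9 km.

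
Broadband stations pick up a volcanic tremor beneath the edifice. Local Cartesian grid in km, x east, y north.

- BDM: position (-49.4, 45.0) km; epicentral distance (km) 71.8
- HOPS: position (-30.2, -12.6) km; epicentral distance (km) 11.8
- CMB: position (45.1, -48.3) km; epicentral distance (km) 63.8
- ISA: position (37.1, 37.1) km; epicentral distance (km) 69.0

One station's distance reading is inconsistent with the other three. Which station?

HOPS

Solve using three stations at a time. Using BDM, CMB, ISA (subtract circle equations pairwise → linear system) gives (x, y) ≈ (-8.9, -14.3).
Distances from that point to each station vs reported:
  BDM: calculated 71.8 vs reported 71.8 → residual 0.0 km
  HOPS: calculated 21.3 vs reported 11.8 → residual 9.5 km
  CMB: calculated 63.8 vs reported 63.8 → residual 0.0 km
  ISA: calculated 69.0 vs reported 69.0 → residual 0.0 km
BDM, CMB, ISA are mutually consistent (residuals ≈ 0); HOPS is off by 9.5 km.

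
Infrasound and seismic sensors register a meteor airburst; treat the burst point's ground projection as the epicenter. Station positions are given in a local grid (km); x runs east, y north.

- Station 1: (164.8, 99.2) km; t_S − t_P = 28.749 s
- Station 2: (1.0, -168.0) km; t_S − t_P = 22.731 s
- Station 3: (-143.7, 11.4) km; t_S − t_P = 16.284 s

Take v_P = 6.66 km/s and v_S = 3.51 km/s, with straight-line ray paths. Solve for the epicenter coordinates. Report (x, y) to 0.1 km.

Distance from S−P lag: d = Δt · v_P v_S / (v_P − v_S) = Δt · (6.66·3.51)/(6.66−3.51) ≈ 7.4211·Δt.
So d_Station 1 = 213.35, d_Station 2 = 168.69, d_Station 3 = 120.85 km.
Circle about each station: (x − 164.8)² + (y − 99.2)² = 213.35²; (x − 1.0)² + (y + 168.0)² = 168.69²; (x + 143.7)² + (y − 11.4)² = 120.85².
Subtracting the Station 1 equation from the Station 2 and Station 3 equations removes the quadratic terms:
-327.6 x − 534.4 y = 8287.23
-617.0 x − 175.6 y = 14693.47
Solving the 2×2 system: x ≈ -23.5, y ≈ -1.1 km.
Check against Station 1 (with the unrounded x, y): √((x − 164.8)²+(y − 99.2)²) = 213.35 ≈ 213.35 km. ✓

(-23.5, -1.1)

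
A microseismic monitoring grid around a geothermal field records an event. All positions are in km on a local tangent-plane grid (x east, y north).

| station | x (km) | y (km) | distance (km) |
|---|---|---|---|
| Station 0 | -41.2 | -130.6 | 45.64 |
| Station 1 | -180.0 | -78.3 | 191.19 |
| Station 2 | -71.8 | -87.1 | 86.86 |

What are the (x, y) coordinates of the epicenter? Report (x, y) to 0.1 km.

Circle about each station: (x + 41.2)² + (y + 130.6)² = 45.64²; (x + 180.0)² + (y + 78.3)² = 191.19²; (x + 71.8)² + (y + 87.1)² = 86.86².
Subtracting the Station 0 equation from the Station 1 and Station 2 equations removes the quadratic terms:
-277.6 x + 104.6 y = -14693.52
-61.2 x + 87.0 y = -11473.80
Solving the 2×2 system: x ≈ 4.4, y ≈ -128.8 km.
Check against Station 0 (with the unrounded x, y): √((x + 41.2)²+(y + 130.6)²) = 45.64 ≈ 45.64 km. ✓

(4.4, -128.8)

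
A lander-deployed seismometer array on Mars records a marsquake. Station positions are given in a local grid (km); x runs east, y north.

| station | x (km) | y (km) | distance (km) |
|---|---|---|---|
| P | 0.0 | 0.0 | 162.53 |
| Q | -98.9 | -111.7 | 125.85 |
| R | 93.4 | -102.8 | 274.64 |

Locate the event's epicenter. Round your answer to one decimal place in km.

-162.5 km east, -3.1 km north

Circle about each station: x² + y² = 162.53²; (x + 98.9)² + (y + 111.7)² = 125.85²; (x − 93.4)² + (y + 102.8)² = 274.64².
Subtracting pairs of circle equations eliminates x²+y² and gives linear equations (the radical axes):
-197.8 x − 223.4 y = 32835.88
186.8 x − 205.6 y = -29719.73
Solving the 2×2 system: x ≈ -162.5, y ≈ -3.1 km.
Check against P (with the unrounded x, y): √(x²+y²) = 162.54 ≈ 162.53 km. ✓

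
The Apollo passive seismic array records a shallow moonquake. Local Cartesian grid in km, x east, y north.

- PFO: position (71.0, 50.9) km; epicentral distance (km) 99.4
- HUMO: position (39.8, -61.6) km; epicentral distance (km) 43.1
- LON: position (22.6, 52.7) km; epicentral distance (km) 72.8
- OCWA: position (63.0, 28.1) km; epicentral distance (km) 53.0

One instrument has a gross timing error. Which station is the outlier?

Solve using three stations at a time. Using HUMO, LON, OCWA (subtract circle equations pairwise → linear system) gives (x, y) ≈ (37.7, -18.5).
Distances from that point to each station vs reported:
  PFO: calculated 77.0 vs reported 99.4 → residual 22.4 km
  HUMO: calculated 43.1 vs reported 43.1 → residual 0.0 km
  LON: calculated 72.8 vs reported 72.8 → residual 0.0 km
  OCWA: calculated 53.0 vs reported 53.0 → residual 0.0 km
HUMO, LON, OCWA are mutually consistent (residuals ≈ 0); PFO is off by 22.4 km.

PFO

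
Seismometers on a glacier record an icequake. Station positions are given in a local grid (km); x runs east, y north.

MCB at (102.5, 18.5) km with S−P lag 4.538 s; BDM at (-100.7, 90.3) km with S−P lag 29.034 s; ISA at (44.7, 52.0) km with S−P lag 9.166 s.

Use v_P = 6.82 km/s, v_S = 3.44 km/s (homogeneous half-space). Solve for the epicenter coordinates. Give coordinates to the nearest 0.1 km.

Distance from S−P lag: d = Δt · v_P v_S / (v_P − v_S) = Δt · (6.82·3.44)/(6.82−3.44) ≈ 6.9411·Δt.
So d_MCB = 31.50, d_BDM = 201.53, d_ISA = 63.62 km.
Circle about each station: (x − 102.5)² + (y − 18.5)² = 31.50²; (x + 100.7)² + (y − 90.3)² = 201.53²; (x − 44.7)² + (y − 52.0)² = 63.62².
Subtracting pairs of circle equations eliminates x²+y² and gives linear equations (the radical axes):
-406.4 x + 143.6 y = -32176.01
-115.6 x + 67.0 y = -9201.66
Solving the 2×2 system: x ≈ 78.5, y ≈ -1.9 km.

(78.5, -1.9)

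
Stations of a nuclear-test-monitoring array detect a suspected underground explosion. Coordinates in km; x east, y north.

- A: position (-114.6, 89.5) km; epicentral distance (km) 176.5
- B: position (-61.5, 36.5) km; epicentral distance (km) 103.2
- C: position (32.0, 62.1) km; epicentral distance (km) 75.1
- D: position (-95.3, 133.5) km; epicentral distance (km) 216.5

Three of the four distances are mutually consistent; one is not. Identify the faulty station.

Solve using three stations at a time. Using A, B, C (subtract circle equations pairwise → linear system) gives (x, y) ≈ (29.1, -13.0).
Distances from that point to each station vs reported:
  A: calculated 176.5 vs reported 176.5 → residual 0.0 km
  B: calculated 103.3 vs reported 103.2 → residual 0.1 km
  C: calculated 75.2 vs reported 75.1 → residual 0.1 km
  D: calculated 192.2 vs reported 216.5 → residual 24.3 km
A, B, C are mutually consistent (residuals ≈ 0); D is off by 24.3 km.

D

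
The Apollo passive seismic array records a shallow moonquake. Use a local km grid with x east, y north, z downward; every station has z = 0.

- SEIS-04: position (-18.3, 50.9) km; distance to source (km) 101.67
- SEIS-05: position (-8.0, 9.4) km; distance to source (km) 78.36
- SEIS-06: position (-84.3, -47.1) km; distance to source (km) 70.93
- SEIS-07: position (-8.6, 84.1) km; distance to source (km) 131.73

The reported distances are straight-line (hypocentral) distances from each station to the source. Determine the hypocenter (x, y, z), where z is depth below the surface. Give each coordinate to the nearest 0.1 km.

Each station gives a sphere (x−x_i)² + (y−y_i)² + z² = d_i² (stations at z=0).
Subtracting the SEIS-04 sphere from SEIS-05 and SEIS-06: z² cancels, leaving linear equations in x and y:
20.6 x − 83.0 y = 1423.16
-132.0 x − 196.0 y = 11704.92
Solving: x ≈ -46.191, y ≈ -28.611 km (keep extra digits for the depth step; rounded: -46.2, -28.6).
Then from the SEIS-04 sphere: z² = 101.67² − (x + 18.3)² − (y − 50.9)² with x = -46.191, y = -28.611, so z ≈ 56.894 ≈ 56.9 km.
Check against SEIS-07 (with the unrounded solution): distance 131.73 ≈ 131.73 km. ✓

(-46.2, -28.6, 56.9)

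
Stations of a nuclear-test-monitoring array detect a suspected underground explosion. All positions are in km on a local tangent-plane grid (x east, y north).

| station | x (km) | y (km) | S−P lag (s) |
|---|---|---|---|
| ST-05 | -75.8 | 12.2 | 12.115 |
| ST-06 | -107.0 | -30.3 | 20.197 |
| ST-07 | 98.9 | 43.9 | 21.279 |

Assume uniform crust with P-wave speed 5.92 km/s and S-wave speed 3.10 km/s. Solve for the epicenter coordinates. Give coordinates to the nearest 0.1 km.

Distance from S−P lag: d = Δt · v_P v_S / (v_P − v_S) = Δt · (5.92·3.10)/(5.92−3.10) ≈ 6.5078·Δt.
So d_ST-05 = 78.84, d_ST-06 = 131.44, d_ST-07 = 138.48 km.
Circle about each station: (x + 75.8)² + (y − 12.2)² = 78.84²; (x + 107.0)² + (y + 30.3)² = 131.44²; (x − 98.9)² + (y − 43.9)² = 138.48².
Subtracting the ST-05 equation from the ST-06 and ST-07 equations removes the quadratic terms:
-62.4 x − 85.0 y = -4588.12
349.4 x + 63.4 y = -7147.02
Solving the 2×2 system: x ≈ -34.9, y ≈ 79.6 km.

-34.9 km east, 79.6 km north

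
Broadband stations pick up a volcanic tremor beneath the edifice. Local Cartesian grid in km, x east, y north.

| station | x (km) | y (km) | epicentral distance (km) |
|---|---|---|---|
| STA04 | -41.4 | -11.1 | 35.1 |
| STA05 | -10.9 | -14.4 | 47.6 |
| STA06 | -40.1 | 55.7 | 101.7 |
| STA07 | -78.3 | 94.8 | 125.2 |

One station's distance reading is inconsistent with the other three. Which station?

STA07

Solve using three stations at a time. Using STA04, STA05, STA06 (subtract circle equations pairwise → linear system) gives (x, y) ≈ (-46.7, -45.8).
Distances from that point to each station vs reported:
  STA04: calculated 35.1 vs reported 35.1 → residual 0.0 km
  STA05: calculated 47.6 vs reported 47.6 → residual 0.0 km
  STA06: calculated 101.7 vs reported 101.7 → residual 0.0 km
  STA07: calculated 144.1 vs reported 125.2 → residual 18.9 km
STA04, STA05, STA06 are mutually consistent (residuals ≈ 0); STA07 is off by 18.9 km.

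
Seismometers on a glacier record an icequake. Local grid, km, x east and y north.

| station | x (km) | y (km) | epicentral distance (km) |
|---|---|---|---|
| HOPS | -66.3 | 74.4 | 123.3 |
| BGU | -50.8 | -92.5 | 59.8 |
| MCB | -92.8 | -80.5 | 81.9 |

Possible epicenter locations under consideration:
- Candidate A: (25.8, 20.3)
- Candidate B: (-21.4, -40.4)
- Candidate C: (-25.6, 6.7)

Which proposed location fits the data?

Candidate B

For each candidate, compare |candidate − station| to the reported distance:
Candidate A: residuals HOPS 16.5, BGU 76.6, MCB 73.7 → max 76.6 km
Candidate B: residuals HOPS 0.0, BGU 0.0, MCB 0.0 → max 0.0 km
Candidate C: residuals HOPS 44.3, BGU 42.6, MCB 28.2 → max 44.3 km
Only Candidate B has all residuals ≈ 0.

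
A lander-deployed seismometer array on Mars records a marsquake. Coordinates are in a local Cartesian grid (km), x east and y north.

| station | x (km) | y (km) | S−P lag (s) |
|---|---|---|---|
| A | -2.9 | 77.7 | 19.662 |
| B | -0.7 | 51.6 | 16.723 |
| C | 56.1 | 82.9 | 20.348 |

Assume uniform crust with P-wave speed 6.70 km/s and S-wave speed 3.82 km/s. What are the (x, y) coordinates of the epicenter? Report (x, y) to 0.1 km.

Distance from S−P lag: d = Δt · v_P v_S / (v_P − v_S) = Δt · (6.70·3.82)/(6.70−3.82) ≈ 8.8868·Δt.
So d_A = 174.73, d_B = 148.61, d_C = 180.83 km.
Circle about each station: (x + 2.9)² + (y − 77.7)² = 174.73²; (x + 0.7)² + (y − 51.6)² = 148.61²; (x − 56.1)² + (y − 82.9)² = 180.83².
Subtracting pairs of circle equations eliminates x²+y² and gives linear equations (the radical axes):
4.4 x − 52.2 y = 5062.99
118.0 x + 10.4 y = 1805.00
Solving the 2×2 system: x ≈ 23.7, y ≈ -95.0 km.

(23.7, -95.0)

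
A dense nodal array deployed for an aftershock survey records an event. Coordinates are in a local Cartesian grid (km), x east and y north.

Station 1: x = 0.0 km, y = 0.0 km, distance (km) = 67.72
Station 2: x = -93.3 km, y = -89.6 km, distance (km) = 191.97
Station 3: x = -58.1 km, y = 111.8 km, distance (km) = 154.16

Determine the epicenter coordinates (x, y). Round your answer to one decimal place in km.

(65.0, 19.0)

Circle about each station: x² + y² = 67.72²; (x + 93.3)² + (y + 89.6)² = 191.97²; (x + 58.1)² + (y − 111.8)² = 154.16².
Subtracting the Station 1 equation from the Station 2 and Station 3 equations removes the quadratic terms:
-186.6 x − 179.2 y = -15533.43
-116.2 x + 223.6 y = -3304.46
Solving the 2×2 system: x ≈ 65.0, y ≈ 19.0 km.
Check against Station 1 (with the unrounded x, y): √(x²+y²) = 67.72 ≈ 67.72 km. ✓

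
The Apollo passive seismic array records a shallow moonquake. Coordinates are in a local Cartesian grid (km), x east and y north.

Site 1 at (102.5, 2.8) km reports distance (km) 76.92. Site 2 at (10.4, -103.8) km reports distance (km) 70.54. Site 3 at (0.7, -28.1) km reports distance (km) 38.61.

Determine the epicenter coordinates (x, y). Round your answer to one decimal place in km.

Circle about each station: (x − 102.5)² + (y − 2.8)² = 76.92²; (x − 10.4)² + (y + 103.8)² = 70.54²; (x − 0.7)² + (y + 28.1)² = 38.61².
Subtracting the Site 1 equation from the Site 2 and Site 3 equations removes the quadratic terms:
-184.2 x − 213.2 y = 1309.30
-203.6 x − 61.8 y = -5298.04
Solving the 2×2 system: x ≈ 37.8, y ≈ -38.8 km.

(37.8, -38.8)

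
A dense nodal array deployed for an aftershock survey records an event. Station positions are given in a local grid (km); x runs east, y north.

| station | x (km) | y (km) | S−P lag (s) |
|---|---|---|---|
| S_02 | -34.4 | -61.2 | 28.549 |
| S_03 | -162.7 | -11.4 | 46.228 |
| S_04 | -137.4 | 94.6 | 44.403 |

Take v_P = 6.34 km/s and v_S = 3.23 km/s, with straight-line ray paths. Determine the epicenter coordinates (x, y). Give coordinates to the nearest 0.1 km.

Distance from S−P lag: d = Δt · v_P v_S / (v_P − v_S) = Δt · (6.34·3.23)/(6.34−3.23) ≈ 6.5846·Δt.
So d_S_02 = 187.98, d_S_03 = 304.39, d_S_04 = 292.38 km.
Circle about each station: (x + 34.4)² + (y + 61.2)² = 187.98²; (x + 162.7)² + (y + 11.4)² = 304.39²; (x + 137.4)² + (y − 94.6)² = 292.38².
Subtracting pairs of circle equations eliminates x²+y² and gives linear equations (the radical axes):
-256.6 x + 99.6 y = -35644.34
-206.0 x + 311.6 y = -27250.46
Solving the 2×2 system: x ≈ 141.2, y ≈ 5.9 km.
Check against S_02 (with the unrounded x, y): √((x + 34.4)²+(y + 61.2)²) = 187.98 ≈ 187.98 km. ✓

x ≈ 141.2 km, y ≈ 5.9 km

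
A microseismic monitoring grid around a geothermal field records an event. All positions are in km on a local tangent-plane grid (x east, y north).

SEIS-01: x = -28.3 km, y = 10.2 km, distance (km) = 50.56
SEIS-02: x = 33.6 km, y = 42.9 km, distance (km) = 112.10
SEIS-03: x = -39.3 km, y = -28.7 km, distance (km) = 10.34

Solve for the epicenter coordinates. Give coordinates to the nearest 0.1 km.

Circle about each station: (x + 28.3)² + (y − 10.2)² = 50.56²; (x − 33.6)² + (y − 42.9)² = 112.10²; (x + 39.3)² + (y + 28.7)² = 10.34².
Subtracting the SEIS-01 equation from the SEIS-02 and SEIS-03 equations removes the quadratic terms:
123.8 x + 65.4 y = -7945.66
-22.0 x − 77.8 y = 3912.65
Solving the 2×2 system: x ≈ -44.2, y ≈ -37.8 km.
Check against SEIS-01 (with the unrounded x, y): √((x + 28.3)²+(y − 10.2)²) = 50.56 ≈ 50.56 km. ✓

x ≈ -44.2 km, y ≈ -37.8 km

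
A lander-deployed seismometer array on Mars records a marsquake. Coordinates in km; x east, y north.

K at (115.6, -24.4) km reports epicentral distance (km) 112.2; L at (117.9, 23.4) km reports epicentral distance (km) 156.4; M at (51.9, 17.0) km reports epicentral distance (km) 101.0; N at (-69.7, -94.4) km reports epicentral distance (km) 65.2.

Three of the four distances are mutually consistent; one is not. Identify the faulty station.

Solve using three stations at a time. Using L, M, N (subtract circle equations pairwise → linear system) gives (x, y) ≈ (-15.5, -58.2).
Distances from that point to each station vs reported:
  K: calculated 135.4 vs reported 112.2 → residual 23.2 km
  L: calculated 156.4 vs reported 156.4 → residual 0.0 km
  M: calculated 101.0 vs reported 101.0 → residual 0.0 km
  N: calculated 65.2 vs reported 65.2 → residual 0.0 km
L, M, N are mutually consistent (residuals ≈ 0); K is off by 23.2 km.

K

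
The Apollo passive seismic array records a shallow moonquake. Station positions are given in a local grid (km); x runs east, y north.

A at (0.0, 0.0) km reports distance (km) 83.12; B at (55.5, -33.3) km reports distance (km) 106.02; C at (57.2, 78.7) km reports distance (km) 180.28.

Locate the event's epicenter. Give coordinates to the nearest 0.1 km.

x ≈ -43.7 km, y ≈ -70.7 km

Circle about each station: x² + y² = 83.12²; (x − 55.5)² + (y + 33.3)² = 106.02²; (x − 57.2)² + (y − 78.7)² = 180.28².
Subtracting pairs of circle equations eliminates x²+y² and gives linear equations (the radical axes):
111.0 x − 66.6 y = -142.17
114.4 x + 157.4 y = -16126.41
Solving the 2×2 system: x ≈ -43.7, y ≈ -70.7 km.
Check against A (with the unrounded x, y): √(x²+y²) = 83.11 ≈ 83.12 km. ✓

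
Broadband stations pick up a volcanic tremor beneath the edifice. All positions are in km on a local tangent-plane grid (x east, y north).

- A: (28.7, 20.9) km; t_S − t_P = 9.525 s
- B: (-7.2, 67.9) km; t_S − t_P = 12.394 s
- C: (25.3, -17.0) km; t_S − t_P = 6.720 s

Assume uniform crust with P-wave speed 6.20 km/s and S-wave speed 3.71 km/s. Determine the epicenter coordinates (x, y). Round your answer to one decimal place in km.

Distance from S−P lag: d = Δt · v_P v_S / (v_P − v_S) = Δt · (6.20·3.71)/(6.20−3.71) ≈ 9.2378·Δt.
So d_A = 87.99, d_B = 114.49, d_C = 62.08 km.
Circle about each station: (x − 28.7)² + (y − 20.9)² = 87.99²; (x + 7.2)² + (y − 67.9)² = 114.49²; (x − 25.3)² + (y + 17.0)² = 62.08².
Subtracting the A equation from the B and C equations removes the quadratic terms:
-71.8 x + 94.0 y = -1963.97
-6.8 x − 75.8 y = 3556.90
Solving the 2×2 system: x ≈ -30.5, y ≈ -44.2 km.
Check against A (with the unrounded x, y): √((x − 28.7)²+(y − 20.9)²) = 87.98 ≈ 87.99 km. ✓

-30.5 km east, -44.2 km north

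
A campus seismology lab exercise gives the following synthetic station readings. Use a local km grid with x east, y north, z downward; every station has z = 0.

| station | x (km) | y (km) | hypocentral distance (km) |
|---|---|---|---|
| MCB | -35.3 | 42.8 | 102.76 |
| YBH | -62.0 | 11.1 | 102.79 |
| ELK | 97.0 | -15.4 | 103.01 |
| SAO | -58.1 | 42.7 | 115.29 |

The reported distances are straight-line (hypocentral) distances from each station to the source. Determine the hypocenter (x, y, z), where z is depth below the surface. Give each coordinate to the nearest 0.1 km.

Each station gives a sphere (x−x_i)² + (y−y_i)² + z² = d_i² (stations at z=0).
Subtracting the MCB sphere from YBH and ELK: z² cancels, leaving linear equations in x and y:
-53.4 x − 63.4 y = 883.11
264.6 x − 116.4 y = 6516.79
Solving: x ≈ 13.499, y ≈ -25.299 km (keep extra digits for the depth step; rounded: 13.5, -25.3).
Then from the MCB sphere: z² = 102.76² − (x + 35.3)² − (y − 42.8)² with x = 13.499, y = -25.299, so z ≈ 59.505 ≈ 59.5 km.

(13.5, -25.3, 59.5)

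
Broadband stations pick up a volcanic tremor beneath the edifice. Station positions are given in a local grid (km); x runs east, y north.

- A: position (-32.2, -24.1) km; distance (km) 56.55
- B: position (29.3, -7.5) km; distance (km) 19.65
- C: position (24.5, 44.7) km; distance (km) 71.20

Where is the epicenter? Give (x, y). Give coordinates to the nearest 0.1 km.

Circle about each station: (x + 32.2)² + (y + 24.1)² = 56.55²; (x − 29.3)² + (y + 7.5)² = 19.65²; (x − 24.5)² + (y − 44.7)² = 71.20².
Subtracting the A equation from the B and C equations removes the quadratic terms:
123.0 x + 33.2 y = 2108.87
113.4 x + 137.6 y = -890.85
Solving the 2×2 system: x ≈ 24.3, y ≈ -26.5 km.
Check against A (with the unrounded x, y): √((x + 32.2)²+(y + 24.1)²) = 56.55 ≈ 56.55 km. ✓

x ≈ 24.3 km, y ≈ -26.5 km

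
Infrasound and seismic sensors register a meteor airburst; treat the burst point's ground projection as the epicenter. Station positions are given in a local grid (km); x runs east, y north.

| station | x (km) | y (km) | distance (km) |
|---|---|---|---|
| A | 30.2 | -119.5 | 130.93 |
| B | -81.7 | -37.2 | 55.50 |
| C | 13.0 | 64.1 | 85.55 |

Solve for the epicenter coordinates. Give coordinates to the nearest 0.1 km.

x ≈ -35.6 km, y ≈ -6.3 km

Circle about each station: (x − 30.2)² + (y + 119.5)² = 130.93²; (x + 81.7)² + (y + 37.2)² = 55.50²; (x − 13.0)² + (y − 64.1)² = 85.55².
Subtracting pairs of circle equations eliminates x²+y² and gives linear equations (the radical axes):
-223.8 x + 164.6 y = 6928.85
-34.4 x + 367.2 y = -1090.62
Solving the 2×2 system: x ≈ -35.6, y ≈ -6.3 km.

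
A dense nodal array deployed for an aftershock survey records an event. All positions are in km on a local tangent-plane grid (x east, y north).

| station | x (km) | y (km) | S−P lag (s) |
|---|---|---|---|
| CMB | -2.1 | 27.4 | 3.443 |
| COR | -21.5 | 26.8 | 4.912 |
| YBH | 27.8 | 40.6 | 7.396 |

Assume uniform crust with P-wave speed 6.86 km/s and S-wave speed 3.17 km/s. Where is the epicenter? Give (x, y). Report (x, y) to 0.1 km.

Distance from S−P lag: d = Δt · v_P v_S / (v_P − v_S) = Δt · (6.86·3.17)/(6.86−3.17) ≈ 5.8933·Δt.
So d_CMB = 20.29, d_COR = 28.95, d_YBH = 43.59 km.
Circle about each station: (x + 2.1)² + (y − 27.4)² = 20.29²; (x + 21.5)² + (y − 26.8)² = 28.95²; (x − 27.8)² + (y − 40.6)² = 43.59².
Subtracting the CMB equation from the COR and YBH equations removes the quadratic terms:
-38.8 x − 1.2 y = -1.10
59.8 x + 26.4 y = 177.63
Solving the 2×2 system: x ≈ -0.2, y ≈ 7.2 km.
Check against CMB (with the unrounded x, y): √((x + 2.1)²+(y − 27.4)²) = 20.32 ≈ 20.29 km. ✓

-0.2 km east, 7.2 km north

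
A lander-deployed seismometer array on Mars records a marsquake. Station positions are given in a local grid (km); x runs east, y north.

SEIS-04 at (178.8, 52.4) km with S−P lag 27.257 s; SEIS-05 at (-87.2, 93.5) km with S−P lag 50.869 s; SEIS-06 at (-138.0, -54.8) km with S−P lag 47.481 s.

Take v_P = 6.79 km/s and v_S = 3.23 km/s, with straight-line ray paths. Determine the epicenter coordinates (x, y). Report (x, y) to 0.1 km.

Distance from S−P lag: d = Δt · v_P v_S / (v_P − v_S) = Δt · (6.79·3.23)/(6.79−3.23) ≈ 6.1606·Δt.
So d_SEIS-04 = 167.92, d_SEIS-05 = 313.38, d_SEIS-06 = 292.51 km.
Circle about each station: (x − 178.8)² + (y − 52.4)² = 167.92²; (x + 87.2)² + (y − 93.5)² = 313.38²; (x + 138.0)² + (y + 54.8)² = 292.51².
Subtracting pairs of circle equations eliminates x²+y² and gives linear equations (the radical axes):
-532.0 x + 82.2 y = -88379.01
-633.6 x − 214.4 y = -70033.13
Solving the 2×2 system: x ≈ 148.7, y ≈ -112.8 km.

x ≈ 148.7 km, y ≈ -112.8 km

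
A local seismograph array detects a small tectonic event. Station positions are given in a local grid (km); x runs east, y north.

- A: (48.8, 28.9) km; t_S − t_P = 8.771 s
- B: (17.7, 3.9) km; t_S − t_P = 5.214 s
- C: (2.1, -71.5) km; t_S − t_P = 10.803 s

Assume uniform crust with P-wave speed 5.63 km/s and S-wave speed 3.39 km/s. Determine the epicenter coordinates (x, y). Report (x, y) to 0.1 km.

Distance from S−P lag: d = Δt · v_P v_S / (v_P − v_S) = Δt · (5.63·3.39)/(5.63−3.39) ≈ 8.5204·Δt.
So d_A = 74.73, d_B = 44.43, d_C = 92.05 km.
Circle about each station: (x − 48.8)² + (y − 28.9)² = 74.73²; (x − 17.7)² + (y − 3.9)² = 44.43²; (x − 2.1)² + (y + 71.5)² = 92.05².
Subtracting the A equation from the B and C equations removes the quadratic terms:
-62.2 x − 50.0 y = 722.40
-93.4 x − 200.8 y = -988.62
Solving the 2×2 system: x ≈ -24.9, y ≈ 16.5 km.
Check against A (with the unrounded x, y): √((x − 48.8)²+(y − 28.9)²) = 74.71 ≈ 74.73 km. ✓

x ≈ -24.9 km, y ≈ 16.5 km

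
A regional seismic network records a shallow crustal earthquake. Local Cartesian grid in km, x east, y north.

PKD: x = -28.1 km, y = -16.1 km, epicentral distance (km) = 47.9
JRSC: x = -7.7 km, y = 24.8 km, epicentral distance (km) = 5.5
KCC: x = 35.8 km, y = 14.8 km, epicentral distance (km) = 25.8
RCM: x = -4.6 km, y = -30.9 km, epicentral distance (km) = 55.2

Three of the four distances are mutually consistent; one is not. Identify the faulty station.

Solve using three stations at a time. Using PKD, JRSC, RCM (subtract circle equations pairwise → linear system) gives (x, y) ≈ (-2.3, 24.2).
Distances from that point to each station vs reported:
  PKD: calculated 47.9 vs reported 47.9 → residual 0.0 km
  JRSC: calculated 5.4 vs reported 5.5 → residual 0.1 km
  KCC: calculated 39.2 vs reported 25.8 → residual 13.4 km
  RCM: calculated 55.2 vs reported 55.2 → residual 0.0 km
PKD, JRSC, RCM are mutually consistent (residuals ≈ 0); KCC is off by 13.4 km.

KCC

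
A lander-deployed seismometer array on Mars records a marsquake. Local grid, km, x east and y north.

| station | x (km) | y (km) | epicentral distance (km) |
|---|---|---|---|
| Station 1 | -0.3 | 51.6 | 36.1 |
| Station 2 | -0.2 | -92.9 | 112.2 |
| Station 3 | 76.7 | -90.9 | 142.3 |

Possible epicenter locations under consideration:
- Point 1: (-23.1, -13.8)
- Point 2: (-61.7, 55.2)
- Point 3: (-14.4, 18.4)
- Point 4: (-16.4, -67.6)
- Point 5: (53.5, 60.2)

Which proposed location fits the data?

Point 3

For each candidate, compare |candidate − station| to the reported distance:
Point 1: residuals Station 1 33.2, Station 2 29.9, Station 3 16.2 → max 33.2 km
Point 2: residuals Station 1 25.4, Station 2 48.2, Station 3 58.9 → max 58.9 km
Point 3: residuals Station 1 0.0, Station 2 0.0, Station 3 0.0 → max 0.0 km
Point 4: residuals Station 1 84.2, Station 2 82.2, Station 3 46.3 → max 84.2 km
Point 5: residuals Station 1 18.4, Station 2 50.0, Station 3 10.6 → max 50.0 km
Only Point 3 has all residuals ≈ 0.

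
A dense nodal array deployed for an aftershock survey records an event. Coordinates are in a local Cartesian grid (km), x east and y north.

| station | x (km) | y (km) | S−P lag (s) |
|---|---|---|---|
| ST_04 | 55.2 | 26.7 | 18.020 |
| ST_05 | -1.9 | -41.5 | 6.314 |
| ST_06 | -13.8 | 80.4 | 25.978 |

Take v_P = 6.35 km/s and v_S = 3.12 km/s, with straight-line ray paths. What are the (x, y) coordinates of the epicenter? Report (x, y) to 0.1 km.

(15.1, -76.3)

Distance from S−P lag: d = Δt · v_P v_S / (v_P − v_S) = Δt · (6.35·3.12)/(6.35−3.12) ≈ 6.1337·Δt.
So d_ST_04 = 110.53, d_ST_05 = 38.73, d_ST_06 = 159.34 km.
Circle about each station: (x − 55.2)² + (y − 26.7)² = 110.53²; (x + 1.9)² + (y + 41.5)² = 38.73²; (x + 13.8)² + (y − 80.4)² = 159.34².
Subtracting the ST_04 equation from the ST_05 and ST_06 equations removes the quadratic terms:
-114.2 x − 136.4 y = 8682.80
-138.0 x + 107.4 y = -10277.68
Solving the 2×2 system: x ≈ 15.1, y ≈ -76.3 km.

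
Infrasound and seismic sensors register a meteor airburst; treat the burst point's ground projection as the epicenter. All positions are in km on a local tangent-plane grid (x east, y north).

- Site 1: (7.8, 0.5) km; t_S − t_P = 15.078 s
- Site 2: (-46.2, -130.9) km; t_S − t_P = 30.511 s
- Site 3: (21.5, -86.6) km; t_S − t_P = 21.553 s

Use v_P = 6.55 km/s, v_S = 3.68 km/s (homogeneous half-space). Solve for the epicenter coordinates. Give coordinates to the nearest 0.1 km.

Distance from S−P lag: d = Δt · v_P v_S / (v_P − v_S) = Δt · (6.55·3.68)/(6.55−3.68) ≈ 8.3986·Δt.
So d_Site 1 = 126.63, d_Site 2 = 256.25, d_Site 3 = 181.02 km.
Circle about each station: (x − 7.8)² + (y − 0.5)² = 126.63²; (x + 46.2)² + (y + 130.9)² = 256.25²; (x − 21.5)² + (y + 86.6)² = 181.02².
Subtracting pairs of circle equations eliminates x²+y² and gives linear equations (the radical axes):
-108.0 x − 262.8 y = -30420.75
27.4 x − 174.2 y = -8832.36
Solving the 2×2 system: x ≈ 114.5, y ≈ 68.7 km.
Check against Site 1 (with the unrounded x, y): √((x − 7.8)²+(y − 0.5)²) = 126.62 ≈ 126.63 km. ✓

x ≈ 114.5 km, y ≈ 68.7 km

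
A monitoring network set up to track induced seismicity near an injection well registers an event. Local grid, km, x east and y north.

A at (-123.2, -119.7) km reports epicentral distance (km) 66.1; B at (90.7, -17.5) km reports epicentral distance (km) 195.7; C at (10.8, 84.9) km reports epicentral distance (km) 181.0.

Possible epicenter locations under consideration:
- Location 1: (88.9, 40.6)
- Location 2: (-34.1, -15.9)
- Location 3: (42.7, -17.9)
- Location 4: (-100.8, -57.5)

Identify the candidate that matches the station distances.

For each candidate, compare |candidate − station| to the reported distance:
Location 1: residuals A 199.8, B 137.6, C 91.2 → max 199.8 km
Location 2: residuals A 70.7, B 70.9, C 70.7 → max 70.9 km
Location 3: residuals A 128.5, B 147.7, C 73.4 → max 147.7 km
Location 4: residuals A 0.0, B 0.1, C 0.1 → max 0.1 km
Only Location 4 has all residuals ≈ 0.

Location 4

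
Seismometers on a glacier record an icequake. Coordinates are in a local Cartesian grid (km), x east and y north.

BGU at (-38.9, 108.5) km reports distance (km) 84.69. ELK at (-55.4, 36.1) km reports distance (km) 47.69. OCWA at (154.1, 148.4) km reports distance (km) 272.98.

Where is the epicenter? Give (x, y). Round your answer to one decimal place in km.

(-100.8, 50.7)

Circle about each station: (x + 38.9)² + (y − 108.5)² = 84.69²; (x + 55.4)² + (y − 36.1)² = 47.69²; (x − 154.1)² + (y − 148.4)² = 272.98².
Subtracting the BGU equation from the ELK and OCWA equations removes the quadratic terms:
-33.0 x − 144.8 y = -4015.03
386.0 x + 79.8 y = -34861.77
Solving the 2×2 system: x ≈ -100.8, y ≈ 50.7 km.
Check against BGU (with the unrounded x, y): √((x + 38.9)²+(y − 108.5)²) = 84.69 ≈ 84.69 km. ✓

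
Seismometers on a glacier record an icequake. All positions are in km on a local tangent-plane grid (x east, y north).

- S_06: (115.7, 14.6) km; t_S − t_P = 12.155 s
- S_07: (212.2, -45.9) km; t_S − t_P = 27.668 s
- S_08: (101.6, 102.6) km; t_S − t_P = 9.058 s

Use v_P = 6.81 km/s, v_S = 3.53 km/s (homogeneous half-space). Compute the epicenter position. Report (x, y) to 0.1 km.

Distance from S−P lag: d = Δt · v_P v_S / (v_P − v_S) = Δt · (6.81·3.53)/(6.81−3.53) ≈ 7.3291·Δt.
So d_S_06 = 89.08, d_S_07 = 202.78, d_S_08 = 66.39 km.
Circle about each station: (x − 115.7)² + (y − 14.6)² = 89.08²; (x − 212.2)² + (y + 45.9)² = 202.78²; (x − 101.6)² + (y − 102.6)² = 66.39².
Subtracting pairs of circle equations eliminates x²+y² and gives linear equations (the radical axes):
193.0 x − 121.0 y = 351.52
-28.2 x + 176.0 y = 10777.28
Solving the 2×2 system: x ≈ 44.7, y ≈ 68.4 km.
Check against S_06 (with the unrounded x, y): √((x − 115.7)²+(y − 14.6)²) = 89.08 ≈ 89.08 km. ✓

x ≈ 44.7 km, y ≈ 68.4 km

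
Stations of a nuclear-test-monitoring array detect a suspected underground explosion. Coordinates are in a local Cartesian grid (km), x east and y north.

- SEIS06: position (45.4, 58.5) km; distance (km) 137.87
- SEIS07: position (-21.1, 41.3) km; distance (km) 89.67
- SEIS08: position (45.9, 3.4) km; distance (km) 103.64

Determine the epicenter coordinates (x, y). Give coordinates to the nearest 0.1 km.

Circle about each station: (x − 45.4)² + (y − 58.5)² = 137.87²; (x + 21.1)² + (y − 41.3)² = 89.67²; (x − 45.9)² + (y − 3.4)² = 103.64².
Subtracting the SEIS06 equation from the SEIS07 and SEIS08 equations removes the quadratic terms:
-133.0 x − 34.4 y = 7634.92
1.0 x − 110.2 y = 4901.85
Solving the 2×2 system: x ≈ -45.8, y ≈ -44.9 km.

x ≈ -45.8 km, y ≈ -44.9 km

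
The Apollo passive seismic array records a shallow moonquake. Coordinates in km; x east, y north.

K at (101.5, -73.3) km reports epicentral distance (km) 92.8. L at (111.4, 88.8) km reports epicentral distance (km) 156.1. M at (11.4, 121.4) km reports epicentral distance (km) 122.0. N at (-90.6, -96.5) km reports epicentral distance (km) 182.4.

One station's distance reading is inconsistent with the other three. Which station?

L

Solve using three stations at a time. Using K, M, N (subtract circle equations pairwise → linear system) gives (x, y) ≈ (58.3, 8.8).
Distances from that point to each station vs reported:
  K: calculated 92.8 vs reported 92.8 → residual 0.0 km
  L: calculated 96.0 vs reported 156.1 → residual 60.1 km
  M: calculated 122.0 vs reported 122.0 → residual 0.0 km
  N: calculated 182.4 vs reported 182.4 → residual 0.0 km
K, M, N are mutually consistent (residuals ≈ 0); L is off by 60.1 km.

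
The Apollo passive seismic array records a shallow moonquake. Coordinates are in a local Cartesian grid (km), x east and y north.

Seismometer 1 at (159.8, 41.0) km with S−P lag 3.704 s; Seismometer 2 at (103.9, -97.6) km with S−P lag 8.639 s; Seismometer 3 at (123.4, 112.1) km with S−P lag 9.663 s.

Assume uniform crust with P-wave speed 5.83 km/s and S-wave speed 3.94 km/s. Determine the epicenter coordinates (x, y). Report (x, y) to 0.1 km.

Distance from S−P lag: d = Δt · v_P v_S / (v_P − v_S) = Δt · (5.83·3.94)/(5.83−3.94) ≈ 12.1535·Δt.
So d_Seismometer 1 = 45.02, d_Seismometer 2 = 104.99, d_Seismometer 3 = 117.44 km.
Circle about each station: (x − 159.8)² + (y − 41.0)² = 45.02²; (x − 103.9)² + (y + 97.6)² = 104.99²; (x − 123.4)² + (y − 112.1)² = 117.44².
Subtracting the Seismometer 1 equation from the Seismometer 2 and Seismometer 3 equations removes the quadratic terms:
-111.8 x − 277.2 y = -15892.17
-72.8 x + 142.2 y = -11188.42
Solving the 2×2 system: x ≈ 148.6, y ≈ -2.6 km.

(148.6, -2.6)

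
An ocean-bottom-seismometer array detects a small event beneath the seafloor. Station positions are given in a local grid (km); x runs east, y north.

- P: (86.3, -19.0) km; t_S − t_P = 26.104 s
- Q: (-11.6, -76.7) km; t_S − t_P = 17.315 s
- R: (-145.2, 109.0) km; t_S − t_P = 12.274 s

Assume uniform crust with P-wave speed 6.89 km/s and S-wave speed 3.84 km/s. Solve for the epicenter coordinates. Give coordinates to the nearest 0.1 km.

Distance from S−P lag: d = Δt · v_P v_S / (v_P − v_S) = Δt · (6.89·3.84)/(6.89−3.84) ≈ 8.6746·Δt.
So d_P = 226.44, d_Q = 150.20, d_R = 106.47 km.
Circle about each station: (x − 86.3)² + (y + 19.0)² = 226.44²; (x + 11.6)² + (y + 76.7)² = 150.20²; (x + 145.2)² + (y − 109.0)² = 106.47².
Subtracting pairs of circle equations eliminates x²+y² and gives linear equations (the radical axes):
-195.8 x − 115.4 y = 26923.79
-463.0 x + 256.0 y = 65094.56
Solving the 2×2 system: x ≈ -139.1, y ≈ 2.7 km.

x ≈ -139.1 km, y ≈ 2.7 km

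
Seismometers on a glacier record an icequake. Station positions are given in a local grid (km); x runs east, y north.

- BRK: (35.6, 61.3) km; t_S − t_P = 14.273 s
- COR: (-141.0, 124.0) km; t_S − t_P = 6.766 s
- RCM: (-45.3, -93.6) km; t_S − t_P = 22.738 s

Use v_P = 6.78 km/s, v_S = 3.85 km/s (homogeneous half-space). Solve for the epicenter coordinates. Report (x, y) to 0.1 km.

x ≈ -83.7 km, y ≈ 105.3 km

Distance from S−P lag: d = Δt · v_P v_S / (v_P − v_S) = Δt · (6.78·3.85)/(6.78−3.85) ≈ 8.9089·Δt.
So d_BRK = 127.16, d_COR = 60.28, d_RCM = 202.57 km.
Circle about each station: (x − 35.6)² + (y − 61.3)² = 127.16²; (x + 141.0)² + (y − 124.0)² = 60.28²; (x + 45.3)² + (y + 93.6)² = 202.57².
Subtracting the BRK equation from the COR and RCM equations removes the quadratic terms:
-353.2 x + 125.4 y = 42767.94
-161.8 x − 309.8 y = -19076.94
Solving the 2×2 system: x ≈ -83.7, y ≈ 105.3 km.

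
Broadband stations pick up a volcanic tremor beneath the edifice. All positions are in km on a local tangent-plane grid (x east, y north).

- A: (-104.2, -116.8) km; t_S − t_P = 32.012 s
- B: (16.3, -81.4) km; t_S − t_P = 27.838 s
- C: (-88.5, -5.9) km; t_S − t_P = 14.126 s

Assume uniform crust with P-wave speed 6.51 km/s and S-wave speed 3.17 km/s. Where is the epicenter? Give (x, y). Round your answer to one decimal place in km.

Distance from S−P lag: d = Δt · v_P v_S / (v_P − v_S) = Δt · (6.51·3.17)/(6.51−3.17) ≈ 6.1787·Δt.
So d_A = 197.79, d_B = 172.00, d_C = 87.28 km.
Circle about each station: (x + 104.2)² + (y + 116.8)² = 197.79²; (x − 16.3)² + (y + 81.4)² = 172.00²; (x + 88.5)² + (y + 5.9)² = 87.28².
Subtracting pairs of circle equations eliminates x²+y² and gives linear equations (the radical axes):
241.0 x + 70.8 y = -8071.35
31.4 x + 221.8 y = 14870.27
Solving the 2×2 system: x ≈ -55.5, y ≈ 74.9 km.
Check against A (with the unrounded x, y): √((x + 104.2)²+(y + 116.8)²) = 197.79 ≈ 197.79 km. ✓

x ≈ -55.5 km, y ≈ 74.9 km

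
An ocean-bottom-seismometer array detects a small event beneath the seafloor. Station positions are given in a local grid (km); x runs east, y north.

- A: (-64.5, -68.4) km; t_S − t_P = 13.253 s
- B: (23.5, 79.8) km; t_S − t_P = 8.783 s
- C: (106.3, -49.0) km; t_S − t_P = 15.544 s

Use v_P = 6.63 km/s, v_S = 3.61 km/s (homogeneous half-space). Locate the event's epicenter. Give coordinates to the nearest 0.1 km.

x ≈ 0.5 km, y ≈ 14.1 km

Distance from S−P lag: d = Δt · v_P v_S / (v_P − v_S) = Δt · (6.63·3.61)/(6.63−3.61) ≈ 7.9253·Δt.
So d_A = 105.03, d_B = 69.61, d_C = 123.19 km.
Circle about each station: (x + 64.5)² + (y + 68.4)² = 105.03²; (x − 23.5)² + (y − 79.8)² = 69.61²; (x − 106.3)² + (y + 49.0)² = 123.19².
Subtracting pairs of circle equations eliminates x²+y² and gives linear equations (the radical axes):
176.0 x + 296.4 y = 4267.23
341.6 x + 38.8 y = 717.40
Solving the 2×2 system: x ≈ 0.5, y ≈ 14.1 km.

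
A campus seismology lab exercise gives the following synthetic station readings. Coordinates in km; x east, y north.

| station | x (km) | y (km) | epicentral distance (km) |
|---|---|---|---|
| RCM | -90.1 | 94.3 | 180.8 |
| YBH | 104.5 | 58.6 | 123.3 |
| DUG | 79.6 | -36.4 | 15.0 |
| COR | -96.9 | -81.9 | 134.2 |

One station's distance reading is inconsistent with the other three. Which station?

DUG

Solve using three stations at a time. Using RCM, YBH, COR (subtract circle equations pairwise → linear system) gives (x, y) ≈ (30.7, -40.2).
Distances from that point to each station vs reported:
  RCM: calculated 180.8 vs reported 180.8 → residual 0.0 km
  YBH: calculated 123.3 vs reported 123.3 → residual 0.0 km
  DUG: calculated 49.0 vs reported 15.0 → residual 34.0 km
  COR: calculated 134.2 vs reported 134.2 → residual 0.0 km
RCM, YBH, COR are mutually consistent (residuals ≈ 0); DUG is off by 34.0 km.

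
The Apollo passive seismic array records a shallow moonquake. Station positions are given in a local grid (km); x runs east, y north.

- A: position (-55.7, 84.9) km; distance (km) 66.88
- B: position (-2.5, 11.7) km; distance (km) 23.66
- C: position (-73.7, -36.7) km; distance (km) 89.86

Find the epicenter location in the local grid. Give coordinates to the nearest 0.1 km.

Circle about each station: (x + 55.7)² + (y − 84.9)² = 66.88²; (x + 2.5)² + (y − 11.7)² = 23.66²; (x + 73.7)² + (y + 36.7)² = 89.86².
Subtracting the A equation from the B and C equations removes the quadratic terms:
106.4 x − 146.4 y = -6254.22
-36.0 x − 243.2 y = -7133.81
Solving the 2×2 system: x ≈ -15.3, y ≈ 31.6 km.

-15.3 km east, 31.6 km north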